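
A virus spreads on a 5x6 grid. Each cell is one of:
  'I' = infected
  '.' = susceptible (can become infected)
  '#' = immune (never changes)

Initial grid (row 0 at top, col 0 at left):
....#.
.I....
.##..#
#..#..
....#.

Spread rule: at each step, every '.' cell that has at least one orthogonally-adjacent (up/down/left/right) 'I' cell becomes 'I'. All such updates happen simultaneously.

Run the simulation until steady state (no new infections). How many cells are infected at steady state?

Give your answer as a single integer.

Step 0 (initial): 1 infected
Step 1: +3 new -> 4 infected
Step 2: +4 new -> 8 infected
Step 3: +3 new -> 11 infected
Step 4: +2 new -> 13 infected
Step 5: +2 new -> 15 infected
Step 6: +1 new -> 16 infected
Step 7: +1 new -> 17 infected
Step 8: +0 new -> 17 infected

Answer: 17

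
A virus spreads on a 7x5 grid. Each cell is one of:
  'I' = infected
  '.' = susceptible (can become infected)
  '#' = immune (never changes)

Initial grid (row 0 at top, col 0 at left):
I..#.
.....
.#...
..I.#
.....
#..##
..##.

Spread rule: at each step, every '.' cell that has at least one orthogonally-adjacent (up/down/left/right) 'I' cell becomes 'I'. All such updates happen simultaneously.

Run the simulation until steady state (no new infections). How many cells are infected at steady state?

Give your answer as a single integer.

Step 0 (initial): 2 infected
Step 1: +6 new -> 8 infected
Step 2: +9 new -> 17 infected
Step 3: +5 new -> 22 infected
Step 4: +2 new -> 24 infected
Step 5: +2 new -> 26 infected
Step 6: +0 new -> 26 infected

Answer: 26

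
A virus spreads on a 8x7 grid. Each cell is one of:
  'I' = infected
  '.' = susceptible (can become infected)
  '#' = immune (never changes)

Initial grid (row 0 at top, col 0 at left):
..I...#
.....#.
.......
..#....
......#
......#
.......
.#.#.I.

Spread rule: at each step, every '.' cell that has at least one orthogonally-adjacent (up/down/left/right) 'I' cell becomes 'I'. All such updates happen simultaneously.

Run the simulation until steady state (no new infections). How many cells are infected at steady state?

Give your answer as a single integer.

Step 0 (initial): 2 infected
Step 1: +6 new -> 8 infected
Step 2: +8 new -> 16 infected
Step 3: +8 new -> 24 infected
Step 4: +8 new -> 32 infected
Step 5: +9 new -> 41 infected
Step 6: +5 new -> 46 infected
Step 7: +3 new -> 49 infected
Step 8: +0 new -> 49 infected

Answer: 49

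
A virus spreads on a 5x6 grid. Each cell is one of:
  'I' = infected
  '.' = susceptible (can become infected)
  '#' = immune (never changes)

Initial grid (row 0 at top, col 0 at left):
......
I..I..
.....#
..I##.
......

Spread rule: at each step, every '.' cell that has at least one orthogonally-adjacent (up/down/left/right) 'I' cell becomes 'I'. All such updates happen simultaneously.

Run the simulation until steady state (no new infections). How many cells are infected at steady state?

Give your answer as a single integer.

Answer: 27

Derivation:
Step 0 (initial): 3 infected
Step 1: +10 new -> 13 infected
Step 2: +9 new -> 22 infected
Step 3: +3 new -> 25 infected
Step 4: +1 new -> 26 infected
Step 5: +1 new -> 27 infected
Step 6: +0 new -> 27 infected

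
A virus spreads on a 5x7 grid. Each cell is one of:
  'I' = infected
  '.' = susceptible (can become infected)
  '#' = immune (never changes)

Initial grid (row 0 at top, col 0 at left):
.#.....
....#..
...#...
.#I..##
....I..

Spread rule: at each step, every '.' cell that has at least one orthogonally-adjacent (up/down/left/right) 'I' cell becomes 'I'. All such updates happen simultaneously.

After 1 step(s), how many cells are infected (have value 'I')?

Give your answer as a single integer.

Answer: 8

Derivation:
Step 0 (initial): 2 infected
Step 1: +6 new -> 8 infected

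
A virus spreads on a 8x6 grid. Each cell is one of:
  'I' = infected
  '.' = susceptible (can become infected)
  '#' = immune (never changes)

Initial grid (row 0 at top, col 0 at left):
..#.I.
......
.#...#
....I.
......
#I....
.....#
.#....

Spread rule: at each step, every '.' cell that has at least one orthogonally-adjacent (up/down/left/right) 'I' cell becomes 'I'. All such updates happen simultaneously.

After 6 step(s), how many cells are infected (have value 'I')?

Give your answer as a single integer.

Step 0 (initial): 3 infected
Step 1: +10 new -> 13 infected
Step 2: +13 new -> 26 infected
Step 3: +8 new -> 34 infected
Step 4: +4 new -> 38 infected
Step 5: +3 new -> 41 infected
Step 6: +1 new -> 42 infected

Answer: 42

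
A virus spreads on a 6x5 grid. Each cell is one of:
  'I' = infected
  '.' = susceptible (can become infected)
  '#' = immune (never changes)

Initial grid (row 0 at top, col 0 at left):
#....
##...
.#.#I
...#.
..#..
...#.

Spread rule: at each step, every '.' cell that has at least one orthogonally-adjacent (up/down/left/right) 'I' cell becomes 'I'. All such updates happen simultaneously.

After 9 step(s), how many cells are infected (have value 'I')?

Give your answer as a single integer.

Step 0 (initial): 1 infected
Step 1: +2 new -> 3 infected
Step 2: +3 new -> 6 infected
Step 3: +4 new -> 10 infected
Step 4: +2 new -> 12 infected
Step 5: +2 new -> 14 infected
Step 6: +1 new -> 15 infected
Step 7: +2 new -> 17 infected
Step 8: +3 new -> 20 infected
Step 9: +2 new -> 22 infected

Answer: 22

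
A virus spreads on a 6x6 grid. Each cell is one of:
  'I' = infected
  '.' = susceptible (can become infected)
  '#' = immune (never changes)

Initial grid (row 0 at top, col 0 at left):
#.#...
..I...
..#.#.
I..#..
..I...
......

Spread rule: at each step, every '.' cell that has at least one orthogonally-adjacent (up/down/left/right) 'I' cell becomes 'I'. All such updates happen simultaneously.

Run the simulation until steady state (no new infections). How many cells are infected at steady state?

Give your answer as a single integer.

Answer: 31

Derivation:
Step 0 (initial): 3 infected
Step 1: +9 new -> 12 infected
Step 2: +10 new -> 22 infected
Step 3: +5 new -> 27 infected
Step 4: +4 new -> 31 infected
Step 5: +0 new -> 31 infected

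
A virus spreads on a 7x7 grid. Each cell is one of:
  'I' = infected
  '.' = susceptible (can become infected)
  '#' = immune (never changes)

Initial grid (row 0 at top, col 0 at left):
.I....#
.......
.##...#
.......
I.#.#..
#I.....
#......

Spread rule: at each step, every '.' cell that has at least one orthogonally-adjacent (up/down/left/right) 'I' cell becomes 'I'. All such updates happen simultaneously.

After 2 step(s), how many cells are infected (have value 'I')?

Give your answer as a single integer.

Step 0 (initial): 3 infected
Step 1: +7 new -> 10 infected
Step 2: +7 new -> 17 infected

Answer: 17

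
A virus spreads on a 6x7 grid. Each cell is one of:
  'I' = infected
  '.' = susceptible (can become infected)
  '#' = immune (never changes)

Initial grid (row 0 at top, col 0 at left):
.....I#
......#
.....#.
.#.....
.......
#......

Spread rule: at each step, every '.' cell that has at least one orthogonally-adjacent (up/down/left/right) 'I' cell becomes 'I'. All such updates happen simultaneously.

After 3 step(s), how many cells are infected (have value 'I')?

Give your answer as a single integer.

Step 0 (initial): 1 infected
Step 1: +2 new -> 3 infected
Step 2: +2 new -> 5 infected
Step 3: +3 new -> 8 infected

Answer: 8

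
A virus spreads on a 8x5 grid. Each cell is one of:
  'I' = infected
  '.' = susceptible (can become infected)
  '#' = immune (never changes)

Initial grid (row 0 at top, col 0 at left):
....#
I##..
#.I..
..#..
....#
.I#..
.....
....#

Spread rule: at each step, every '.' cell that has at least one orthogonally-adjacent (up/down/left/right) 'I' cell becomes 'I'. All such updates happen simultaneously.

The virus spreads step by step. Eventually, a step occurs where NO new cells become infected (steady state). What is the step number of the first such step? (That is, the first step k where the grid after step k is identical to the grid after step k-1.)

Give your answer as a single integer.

Step 0 (initial): 3 infected
Step 1: +6 new -> 9 infected
Step 2: +10 new -> 19 infected
Step 3: +9 new -> 28 infected
Step 4: +3 new -> 31 infected
Step 5: +1 new -> 32 infected
Step 6: +0 new -> 32 infected

Answer: 6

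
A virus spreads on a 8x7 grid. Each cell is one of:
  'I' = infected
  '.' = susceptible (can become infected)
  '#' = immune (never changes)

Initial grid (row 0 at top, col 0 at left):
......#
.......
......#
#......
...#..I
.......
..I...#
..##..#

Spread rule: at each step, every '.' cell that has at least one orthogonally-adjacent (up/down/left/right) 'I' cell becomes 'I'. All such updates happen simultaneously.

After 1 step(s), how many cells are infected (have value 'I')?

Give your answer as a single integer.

Answer: 8

Derivation:
Step 0 (initial): 2 infected
Step 1: +6 new -> 8 infected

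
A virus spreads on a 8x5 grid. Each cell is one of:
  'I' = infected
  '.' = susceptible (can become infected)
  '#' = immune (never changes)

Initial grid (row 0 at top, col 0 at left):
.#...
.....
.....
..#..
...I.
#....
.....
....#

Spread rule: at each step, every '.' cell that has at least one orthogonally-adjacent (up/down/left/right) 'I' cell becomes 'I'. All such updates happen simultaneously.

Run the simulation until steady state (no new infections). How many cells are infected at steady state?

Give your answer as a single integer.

Answer: 36

Derivation:
Step 0 (initial): 1 infected
Step 1: +4 new -> 5 infected
Step 2: +6 new -> 11 infected
Step 3: +9 new -> 20 infected
Step 4: +7 new -> 27 infected
Step 5: +6 new -> 33 infected
Step 6: +2 new -> 35 infected
Step 7: +1 new -> 36 infected
Step 8: +0 new -> 36 infected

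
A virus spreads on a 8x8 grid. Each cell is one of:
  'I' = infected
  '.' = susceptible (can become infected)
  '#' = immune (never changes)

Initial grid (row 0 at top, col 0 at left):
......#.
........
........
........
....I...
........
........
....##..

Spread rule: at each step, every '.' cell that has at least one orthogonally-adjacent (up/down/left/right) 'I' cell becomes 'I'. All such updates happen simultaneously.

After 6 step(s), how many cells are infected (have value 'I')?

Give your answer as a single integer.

Step 0 (initial): 1 infected
Step 1: +4 new -> 5 infected
Step 2: +8 new -> 13 infected
Step 3: +11 new -> 24 infected
Step 4: +13 new -> 37 infected
Step 5: +12 new -> 49 infected
Step 6: +7 new -> 56 infected

Answer: 56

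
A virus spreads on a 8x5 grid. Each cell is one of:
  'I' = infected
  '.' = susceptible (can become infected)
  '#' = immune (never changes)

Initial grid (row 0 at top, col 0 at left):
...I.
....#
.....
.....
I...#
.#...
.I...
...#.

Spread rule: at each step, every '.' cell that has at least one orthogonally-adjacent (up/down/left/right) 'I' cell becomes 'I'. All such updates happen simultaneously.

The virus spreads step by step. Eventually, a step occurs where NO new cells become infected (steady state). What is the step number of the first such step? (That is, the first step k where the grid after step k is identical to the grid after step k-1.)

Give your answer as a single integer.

Step 0 (initial): 3 infected
Step 1: +9 new -> 12 infected
Step 2: +10 new -> 22 infected
Step 3: +11 new -> 33 infected
Step 4: +3 new -> 36 infected
Step 5: +0 new -> 36 infected

Answer: 5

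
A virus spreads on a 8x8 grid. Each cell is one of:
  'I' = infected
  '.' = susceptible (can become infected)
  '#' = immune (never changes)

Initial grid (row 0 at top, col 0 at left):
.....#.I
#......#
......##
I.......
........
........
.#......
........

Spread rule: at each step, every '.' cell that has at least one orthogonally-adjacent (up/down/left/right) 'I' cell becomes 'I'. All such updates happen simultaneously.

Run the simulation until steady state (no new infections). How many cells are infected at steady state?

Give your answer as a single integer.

Answer: 58

Derivation:
Step 0 (initial): 2 infected
Step 1: +4 new -> 6 infected
Step 2: +5 new -> 11 infected
Step 3: +7 new -> 18 infected
Step 4: +9 new -> 27 infected
Step 5: +10 new -> 37 infected
Step 6: +6 new -> 43 infected
Step 7: +5 new -> 48 infected
Step 8: +4 new -> 52 infected
Step 9: +3 new -> 55 infected
Step 10: +2 new -> 57 infected
Step 11: +1 new -> 58 infected
Step 12: +0 new -> 58 infected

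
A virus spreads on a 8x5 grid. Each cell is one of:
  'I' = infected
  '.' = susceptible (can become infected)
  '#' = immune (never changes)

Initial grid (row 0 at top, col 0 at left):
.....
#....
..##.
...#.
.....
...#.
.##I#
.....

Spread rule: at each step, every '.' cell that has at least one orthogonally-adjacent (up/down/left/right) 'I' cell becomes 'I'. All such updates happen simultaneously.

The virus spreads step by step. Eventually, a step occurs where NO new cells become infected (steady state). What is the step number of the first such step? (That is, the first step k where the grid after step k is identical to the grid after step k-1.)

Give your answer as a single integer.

Answer: 16

Derivation:
Step 0 (initial): 1 infected
Step 1: +1 new -> 2 infected
Step 2: +2 new -> 4 infected
Step 3: +1 new -> 5 infected
Step 4: +1 new -> 6 infected
Step 5: +1 new -> 7 infected
Step 6: +1 new -> 8 infected
Step 7: +2 new -> 10 infected
Step 8: +3 new -> 13 infected
Step 9: +3 new -> 16 infected
Step 10: +3 new -> 19 infected
Step 11: +2 new -> 21 infected
Step 12: +4 new -> 25 infected
Step 13: +4 new -> 29 infected
Step 14: +2 new -> 31 infected
Step 15: +1 new -> 32 infected
Step 16: +0 new -> 32 infected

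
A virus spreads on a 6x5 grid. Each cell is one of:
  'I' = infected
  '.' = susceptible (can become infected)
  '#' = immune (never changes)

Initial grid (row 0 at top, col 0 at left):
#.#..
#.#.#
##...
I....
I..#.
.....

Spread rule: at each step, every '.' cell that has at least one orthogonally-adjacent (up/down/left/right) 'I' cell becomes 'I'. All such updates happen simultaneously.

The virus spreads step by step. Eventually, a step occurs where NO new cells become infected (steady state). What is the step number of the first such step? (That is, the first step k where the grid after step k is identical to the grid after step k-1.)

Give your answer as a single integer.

Step 0 (initial): 2 infected
Step 1: +3 new -> 5 infected
Step 2: +3 new -> 8 infected
Step 3: +3 new -> 11 infected
Step 4: +3 new -> 14 infected
Step 5: +4 new -> 18 infected
Step 6: +1 new -> 19 infected
Step 7: +1 new -> 20 infected
Step 8: +0 new -> 20 infected

Answer: 8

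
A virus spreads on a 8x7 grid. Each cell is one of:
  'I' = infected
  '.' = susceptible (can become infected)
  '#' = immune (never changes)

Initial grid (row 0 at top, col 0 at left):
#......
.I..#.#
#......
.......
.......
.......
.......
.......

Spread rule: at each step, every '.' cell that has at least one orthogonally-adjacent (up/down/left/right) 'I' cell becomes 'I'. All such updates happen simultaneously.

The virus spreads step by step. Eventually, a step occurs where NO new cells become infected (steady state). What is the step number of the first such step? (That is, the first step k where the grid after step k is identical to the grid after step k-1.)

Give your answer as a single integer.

Step 0 (initial): 1 infected
Step 1: +4 new -> 5 infected
Step 2: +4 new -> 9 infected
Step 3: +5 new -> 14 infected
Step 4: +6 new -> 20 infected
Step 5: +7 new -> 27 infected
Step 6: +9 new -> 36 infected
Step 7: +6 new -> 42 infected
Step 8: +4 new -> 46 infected
Step 9: +3 new -> 49 infected
Step 10: +2 new -> 51 infected
Step 11: +1 new -> 52 infected
Step 12: +0 new -> 52 infected

Answer: 12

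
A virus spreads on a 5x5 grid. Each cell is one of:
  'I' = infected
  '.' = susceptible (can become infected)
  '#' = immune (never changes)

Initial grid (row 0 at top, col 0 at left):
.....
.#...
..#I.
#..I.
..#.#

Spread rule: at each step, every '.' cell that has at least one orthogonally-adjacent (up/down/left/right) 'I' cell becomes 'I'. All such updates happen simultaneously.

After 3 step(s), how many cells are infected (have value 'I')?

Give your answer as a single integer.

Step 0 (initial): 2 infected
Step 1: +5 new -> 7 infected
Step 2: +4 new -> 11 infected
Step 3: +4 new -> 15 infected

Answer: 15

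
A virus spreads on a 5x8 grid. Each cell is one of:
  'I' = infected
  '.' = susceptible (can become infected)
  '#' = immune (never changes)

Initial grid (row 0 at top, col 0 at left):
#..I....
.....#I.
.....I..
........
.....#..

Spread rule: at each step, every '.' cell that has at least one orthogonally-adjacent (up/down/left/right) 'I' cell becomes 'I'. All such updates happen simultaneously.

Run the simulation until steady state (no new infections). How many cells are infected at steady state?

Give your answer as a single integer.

Step 0 (initial): 3 infected
Step 1: +8 new -> 11 infected
Step 2: +9 new -> 20 infected
Step 3: +6 new -> 26 infected
Step 4: +5 new -> 31 infected
Step 5: +3 new -> 34 infected
Step 6: +2 new -> 36 infected
Step 7: +1 new -> 37 infected
Step 8: +0 new -> 37 infected

Answer: 37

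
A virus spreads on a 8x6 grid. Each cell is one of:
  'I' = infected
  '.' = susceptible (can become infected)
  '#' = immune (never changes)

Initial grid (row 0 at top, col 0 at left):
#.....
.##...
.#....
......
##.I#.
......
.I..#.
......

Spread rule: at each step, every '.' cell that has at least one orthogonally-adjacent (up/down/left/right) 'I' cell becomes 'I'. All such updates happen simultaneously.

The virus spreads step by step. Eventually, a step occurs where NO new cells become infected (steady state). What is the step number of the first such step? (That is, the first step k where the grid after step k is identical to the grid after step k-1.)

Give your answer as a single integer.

Step 0 (initial): 2 infected
Step 1: +7 new -> 9 infected
Step 2: +9 new -> 18 infected
Step 3: +7 new -> 25 infected
Step 4: +7 new -> 32 infected
Step 5: +5 new -> 37 infected
Step 6: +3 new -> 40 infected
Step 7: +0 new -> 40 infected

Answer: 7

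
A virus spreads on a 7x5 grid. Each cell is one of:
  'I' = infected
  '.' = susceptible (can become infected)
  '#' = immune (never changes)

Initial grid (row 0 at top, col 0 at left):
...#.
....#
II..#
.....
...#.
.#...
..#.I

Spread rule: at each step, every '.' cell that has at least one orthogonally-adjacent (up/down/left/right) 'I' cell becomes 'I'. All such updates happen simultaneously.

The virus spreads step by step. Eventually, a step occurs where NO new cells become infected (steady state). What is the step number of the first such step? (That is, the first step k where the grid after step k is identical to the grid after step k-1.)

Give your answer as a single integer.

Step 0 (initial): 3 infected
Step 1: +7 new -> 10 infected
Step 2: +9 new -> 19 infected
Step 3: +7 new -> 26 infected
Step 4: +1 new -> 27 infected
Step 5: +1 new -> 28 infected
Step 6: +0 new -> 28 infected

Answer: 6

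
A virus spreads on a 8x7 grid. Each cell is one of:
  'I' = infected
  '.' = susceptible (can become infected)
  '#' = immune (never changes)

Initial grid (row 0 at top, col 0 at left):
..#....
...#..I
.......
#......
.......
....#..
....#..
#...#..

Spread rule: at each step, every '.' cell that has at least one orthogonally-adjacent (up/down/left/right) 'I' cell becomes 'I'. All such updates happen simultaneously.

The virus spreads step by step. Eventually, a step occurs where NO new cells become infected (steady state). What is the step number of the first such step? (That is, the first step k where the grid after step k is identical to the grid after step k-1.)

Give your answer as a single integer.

Answer: 12

Derivation:
Step 0 (initial): 1 infected
Step 1: +3 new -> 4 infected
Step 2: +4 new -> 8 infected
Step 3: +4 new -> 12 infected
Step 4: +5 new -> 17 infected
Step 5: +5 new -> 22 infected
Step 6: +6 new -> 28 infected
Step 7: +6 new -> 34 infected
Step 8: +5 new -> 39 infected
Step 9: +5 new -> 44 infected
Step 10: +3 new -> 47 infected
Step 11: +2 new -> 49 infected
Step 12: +0 new -> 49 infected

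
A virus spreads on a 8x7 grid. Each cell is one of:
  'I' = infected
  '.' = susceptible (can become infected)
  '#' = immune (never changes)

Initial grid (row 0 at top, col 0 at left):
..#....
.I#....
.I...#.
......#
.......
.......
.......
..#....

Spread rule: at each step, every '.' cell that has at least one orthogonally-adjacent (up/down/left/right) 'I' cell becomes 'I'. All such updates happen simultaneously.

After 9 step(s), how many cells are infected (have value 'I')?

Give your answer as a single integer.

Answer: 50

Derivation:
Step 0 (initial): 2 infected
Step 1: +5 new -> 7 infected
Step 2: +5 new -> 12 infected
Step 3: +6 new -> 18 infected
Step 4: +7 new -> 25 infected
Step 5: +8 new -> 33 infected
Step 6: +6 new -> 39 infected
Step 7: +6 new -> 45 infected
Step 8: +3 new -> 48 infected
Step 9: +2 new -> 50 infected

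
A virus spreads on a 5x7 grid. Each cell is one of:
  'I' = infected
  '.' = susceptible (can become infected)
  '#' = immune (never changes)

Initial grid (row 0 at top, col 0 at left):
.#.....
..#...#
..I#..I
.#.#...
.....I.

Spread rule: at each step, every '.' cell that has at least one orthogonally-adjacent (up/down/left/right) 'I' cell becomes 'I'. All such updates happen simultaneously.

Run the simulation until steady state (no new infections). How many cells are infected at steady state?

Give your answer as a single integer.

Answer: 29

Derivation:
Step 0 (initial): 3 infected
Step 1: +7 new -> 10 infected
Step 2: +7 new -> 17 infected
Step 3: +5 new -> 22 infected
Step 4: +5 new -> 27 infected
Step 5: +1 new -> 28 infected
Step 6: +1 new -> 29 infected
Step 7: +0 new -> 29 infected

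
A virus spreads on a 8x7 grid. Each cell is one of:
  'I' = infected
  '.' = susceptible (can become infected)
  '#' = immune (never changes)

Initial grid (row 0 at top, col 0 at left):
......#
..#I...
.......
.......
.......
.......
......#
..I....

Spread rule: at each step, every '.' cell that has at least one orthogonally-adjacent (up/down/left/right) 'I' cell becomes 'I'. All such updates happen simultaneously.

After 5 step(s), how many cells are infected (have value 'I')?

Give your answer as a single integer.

Step 0 (initial): 2 infected
Step 1: +6 new -> 8 infected
Step 2: +11 new -> 19 infected
Step 3: +14 new -> 33 infected
Step 4: +12 new -> 45 infected
Step 5: +6 new -> 51 infected

Answer: 51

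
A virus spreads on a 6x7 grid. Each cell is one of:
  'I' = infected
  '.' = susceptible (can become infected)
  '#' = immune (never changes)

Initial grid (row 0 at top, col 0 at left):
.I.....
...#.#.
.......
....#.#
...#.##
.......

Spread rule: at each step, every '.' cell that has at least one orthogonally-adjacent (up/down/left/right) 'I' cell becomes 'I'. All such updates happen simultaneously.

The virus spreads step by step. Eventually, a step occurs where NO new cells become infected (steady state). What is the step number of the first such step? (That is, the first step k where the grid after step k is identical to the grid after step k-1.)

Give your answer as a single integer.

Answer: 11

Derivation:
Step 0 (initial): 1 infected
Step 1: +3 new -> 4 infected
Step 2: +4 new -> 8 infected
Step 3: +4 new -> 12 infected
Step 4: +6 new -> 18 infected
Step 5: +6 new -> 24 infected
Step 6: +4 new -> 28 infected
Step 7: +3 new -> 31 infected
Step 8: +1 new -> 32 infected
Step 9: +2 new -> 34 infected
Step 10: +1 new -> 35 infected
Step 11: +0 new -> 35 infected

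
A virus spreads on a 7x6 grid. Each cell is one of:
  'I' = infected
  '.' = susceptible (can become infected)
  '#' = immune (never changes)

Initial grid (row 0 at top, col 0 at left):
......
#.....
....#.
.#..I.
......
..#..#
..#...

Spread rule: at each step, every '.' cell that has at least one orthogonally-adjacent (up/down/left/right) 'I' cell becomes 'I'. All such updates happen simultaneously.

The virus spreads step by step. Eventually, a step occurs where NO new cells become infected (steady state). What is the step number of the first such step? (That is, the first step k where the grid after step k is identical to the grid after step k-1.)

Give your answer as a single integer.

Answer: 8

Derivation:
Step 0 (initial): 1 infected
Step 1: +3 new -> 4 infected
Step 2: +6 new -> 10 infected
Step 3: +6 new -> 16 infected
Step 4: +8 new -> 24 infected
Step 5: +6 new -> 30 infected
Step 6: +4 new -> 34 infected
Step 7: +2 new -> 36 infected
Step 8: +0 new -> 36 infected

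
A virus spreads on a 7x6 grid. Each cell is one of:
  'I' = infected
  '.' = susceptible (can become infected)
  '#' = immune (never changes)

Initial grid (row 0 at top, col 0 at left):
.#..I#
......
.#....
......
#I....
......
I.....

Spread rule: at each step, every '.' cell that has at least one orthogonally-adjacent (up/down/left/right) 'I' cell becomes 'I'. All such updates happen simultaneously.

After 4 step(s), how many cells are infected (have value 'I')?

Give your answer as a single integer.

Answer: 35

Derivation:
Step 0 (initial): 3 infected
Step 1: +7 new -> 10 infected
Step 2: +9 new -> 19 infected
Step 3: +10 new -> 29 infected
Step 4: +6 new -> 35 infected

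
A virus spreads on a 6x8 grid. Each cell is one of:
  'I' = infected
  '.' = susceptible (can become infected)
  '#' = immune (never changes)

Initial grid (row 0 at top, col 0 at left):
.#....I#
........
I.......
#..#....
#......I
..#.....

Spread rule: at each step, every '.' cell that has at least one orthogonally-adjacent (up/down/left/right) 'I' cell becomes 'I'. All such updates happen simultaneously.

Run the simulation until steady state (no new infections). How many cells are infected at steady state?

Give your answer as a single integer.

Answer: 42

Derivation:
Step 0 (initial): 3 infected
Step 1: +7 new -> 10 infected
Step 2: +12 new -> 22 infected
Step 3: +10 new -> 32 infected
Step 4: +8 new -> 40 infected
Step 5: +2 new -> 42 infected
Step 6: +0 new -> 42 infected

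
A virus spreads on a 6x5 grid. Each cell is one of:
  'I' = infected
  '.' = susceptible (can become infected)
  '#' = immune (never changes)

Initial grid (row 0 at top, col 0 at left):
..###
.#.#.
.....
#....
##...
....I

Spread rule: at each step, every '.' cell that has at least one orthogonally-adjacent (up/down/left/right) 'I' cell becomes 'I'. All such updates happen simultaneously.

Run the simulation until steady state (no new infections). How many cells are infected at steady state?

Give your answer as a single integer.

Step 0 (initial): 1 infected
Step 1: +2 new -> 3 infected
Step 2: +3 new -> 6 infected
Step 3: +4 new -> 10 infected
Step 4: +4 new -> 14 infected
Step 5: +2 new -> 16 infected
Step 6: +2 new -> 18 infected
Step 7: +1 new -> 19 infected
Step 8: +1 new -> 20 infected
Step 9: +1 new -> 21 infected
Step 10: +1 new -> 22 infected
Step 11: +0 new -> 22 infected

Answer: 22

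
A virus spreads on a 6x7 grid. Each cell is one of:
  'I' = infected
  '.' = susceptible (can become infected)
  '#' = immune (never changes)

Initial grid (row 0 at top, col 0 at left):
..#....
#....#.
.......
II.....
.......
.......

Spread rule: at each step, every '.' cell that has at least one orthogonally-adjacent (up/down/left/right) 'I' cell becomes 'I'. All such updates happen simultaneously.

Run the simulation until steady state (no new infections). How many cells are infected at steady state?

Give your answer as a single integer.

Step 0 (initial): 2 infected
Step 1: +5 new -> 7 infected
Step 2: +6 new -> 13 infected
Step 3: +6 new -> 19 infected
Step 4: +6 new -> 25 infected
Step 5: +6 new -> 31 infected
Step 6: +4 new -> 35 infected
Step 7: +3 new -> 38 infected
Step 8: +1 new -> 39 infected
Step 9: +0 new -> 39 infected

Answer: 39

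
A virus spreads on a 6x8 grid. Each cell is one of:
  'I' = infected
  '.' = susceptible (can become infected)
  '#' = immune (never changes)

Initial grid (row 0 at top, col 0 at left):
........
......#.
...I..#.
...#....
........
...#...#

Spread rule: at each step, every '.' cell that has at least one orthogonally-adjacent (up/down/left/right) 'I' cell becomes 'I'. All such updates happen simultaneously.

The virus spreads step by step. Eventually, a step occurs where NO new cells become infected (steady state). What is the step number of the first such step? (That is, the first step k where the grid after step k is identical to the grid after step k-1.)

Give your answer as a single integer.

Step 0 (initial): 1 infected
Step 1: +3 new -> 4 infected
Step 2: +7 new -> 11 infected
Step 3: +9 new -> 20 infected
Step 4: +10 new -> 30 infected
Step 5: +7 new -> 37 infected
Step 6: +5 new -> 42 infected
Step 7: +1 new -> 43 infected
Step 8: +0 new -> 43 infected

Answer: 8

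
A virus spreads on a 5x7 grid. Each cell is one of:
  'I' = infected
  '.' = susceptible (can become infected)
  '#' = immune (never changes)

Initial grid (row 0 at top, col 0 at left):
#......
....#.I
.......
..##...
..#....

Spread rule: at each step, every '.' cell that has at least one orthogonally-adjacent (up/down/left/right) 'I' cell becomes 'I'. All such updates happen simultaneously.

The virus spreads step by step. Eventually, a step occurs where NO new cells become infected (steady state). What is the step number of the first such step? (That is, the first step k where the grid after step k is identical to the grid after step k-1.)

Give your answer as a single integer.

Answer: 10

Derivation:
Step 0 (initial): 1 infected
Step 1: +3 new -> 4 infected
Step 2: +3 new -> 7 infected
Step 3: +4 new -> 11 infected
Step 4: +4 new -> 15 infected
Step 5: +4 new -> 19 infected
Step 6: +4 new -> 23 infected
Step 7: +3 new -> 26 infected
Step 8: +3 new -> 29 infected
Step 9: +1 new -> 30 infected
Step 10: +0 new -> 30 infected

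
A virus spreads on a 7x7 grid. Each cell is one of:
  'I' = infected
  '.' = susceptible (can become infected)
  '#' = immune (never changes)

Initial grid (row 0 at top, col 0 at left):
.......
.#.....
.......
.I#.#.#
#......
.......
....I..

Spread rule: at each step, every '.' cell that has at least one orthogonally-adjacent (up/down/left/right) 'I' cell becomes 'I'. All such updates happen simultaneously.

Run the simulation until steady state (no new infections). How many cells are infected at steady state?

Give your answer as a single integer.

Step 0 (initial): 2 infected
Step 1: +6 new -> 8 infected
Step 2: +9 new -> 17 infected
Step 3: +9 new -> 26 infected
Step 4: +8 new -> 34 infected
Step 5: +4 new -> 38 infected
Step 6: +3 new -> 41 infected
Step 7: +2 new -> 43 infected
Step 8: +1 new -> 44 infected
Step 9: +0 new -> 44 infected

Answer: 44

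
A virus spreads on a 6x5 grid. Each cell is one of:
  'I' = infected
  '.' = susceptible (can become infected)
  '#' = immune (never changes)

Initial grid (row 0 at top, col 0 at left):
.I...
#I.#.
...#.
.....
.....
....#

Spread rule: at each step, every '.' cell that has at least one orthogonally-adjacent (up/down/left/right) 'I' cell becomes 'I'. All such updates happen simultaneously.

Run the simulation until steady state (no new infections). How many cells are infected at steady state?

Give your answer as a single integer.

Step 0 (initial): 2 infected
Step 1: +4 new -> 6 infected
Step 2: +4 new -> 10 infected
Step 3: +4 new -> 14 infected
Step 4: +5 new -> 19 infected
Step 5: +5 new -> 24 infected
Step 6: +2 new -> 26 infected
Step 7: +0 new -> 26 infected

Answer: 26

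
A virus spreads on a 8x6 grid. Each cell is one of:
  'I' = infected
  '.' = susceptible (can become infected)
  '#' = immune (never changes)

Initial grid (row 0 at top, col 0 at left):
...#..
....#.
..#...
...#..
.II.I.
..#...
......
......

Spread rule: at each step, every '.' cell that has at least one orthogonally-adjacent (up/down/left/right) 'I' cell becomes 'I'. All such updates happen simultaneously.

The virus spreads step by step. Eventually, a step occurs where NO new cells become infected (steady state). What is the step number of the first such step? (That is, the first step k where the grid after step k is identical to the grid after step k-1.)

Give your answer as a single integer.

Answer: 7

Derivation:
Step 0 (initial): 3 infected
Step 1: +8 new -> 11 infected
Step 2: +9 new -> 20 infected
Step 3: +10 new -> 30 infected
Step 4: +9 new -> 39 infected
Step 5: +3 new -> 42 infected
Step 6: +1 new -> 43 infected
Step 7: +0 new -> 43 infected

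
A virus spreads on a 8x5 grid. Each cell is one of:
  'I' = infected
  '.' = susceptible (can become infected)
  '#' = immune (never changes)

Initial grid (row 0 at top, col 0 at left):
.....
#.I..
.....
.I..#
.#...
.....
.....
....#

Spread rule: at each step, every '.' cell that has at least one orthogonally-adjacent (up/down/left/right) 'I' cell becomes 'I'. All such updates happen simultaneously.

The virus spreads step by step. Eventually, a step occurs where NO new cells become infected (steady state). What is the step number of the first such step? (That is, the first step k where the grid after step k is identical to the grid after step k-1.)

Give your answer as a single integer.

Answer: 7

Derivation:
Step 0 (initial): 2 infected
Step 1: +7 new -> 9 infected
Step 2: +8 new -> 17 infected
Step 3: +6 new -> 23 infected
Step 4: +5 new -> 28 infected
Step 5: +5 new -> 33 infected
Step 6: +3 new -> 36 infected
Step 7: +0 new -> 36 infected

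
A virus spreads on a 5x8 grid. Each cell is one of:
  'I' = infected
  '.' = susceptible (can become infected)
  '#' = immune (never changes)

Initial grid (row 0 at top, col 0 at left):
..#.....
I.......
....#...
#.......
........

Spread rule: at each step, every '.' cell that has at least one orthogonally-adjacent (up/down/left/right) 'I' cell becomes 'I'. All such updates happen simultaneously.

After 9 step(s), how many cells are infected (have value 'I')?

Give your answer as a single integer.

Answer: 36

Derivation:
Step 0 (initial): 1 infected
Step 1: +3 new -> 4 infected
Step 2: +3 new -> 7 infected
Step 3: +3 new -> 10 infected
Step 4: +5 new -> 15 infected
Step 5: +5 new -> 20 infected
Step 6: +5 new -> 25 infected
Step 7: +5 new -> 30 infected
Step 8: +4 new -> 34 infected
Step 9: +2 new -> 36 infected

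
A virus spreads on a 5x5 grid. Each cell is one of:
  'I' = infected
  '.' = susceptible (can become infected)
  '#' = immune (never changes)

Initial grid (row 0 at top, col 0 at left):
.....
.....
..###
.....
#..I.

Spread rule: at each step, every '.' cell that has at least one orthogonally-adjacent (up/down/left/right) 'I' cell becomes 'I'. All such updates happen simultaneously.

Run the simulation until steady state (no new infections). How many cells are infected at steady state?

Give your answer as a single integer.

Step 0 (initial): 1 infected
Step 1: +3 new -> 4 infected
Step 2: +3 new -> 7 infected
Step 3: +1 new -> 8 infected
Step 4: +2 new -> 10 infected
Step 5: +2 new -> 12 infected
Step 6: +3 new -> 15 infected
Step 7: +3 new -> 18 infected
Step 8: +2 new -> 20 infected
Step 9: +1 new -> 21 infected
Step 10: +0 new -> 21 infected

Answer: 21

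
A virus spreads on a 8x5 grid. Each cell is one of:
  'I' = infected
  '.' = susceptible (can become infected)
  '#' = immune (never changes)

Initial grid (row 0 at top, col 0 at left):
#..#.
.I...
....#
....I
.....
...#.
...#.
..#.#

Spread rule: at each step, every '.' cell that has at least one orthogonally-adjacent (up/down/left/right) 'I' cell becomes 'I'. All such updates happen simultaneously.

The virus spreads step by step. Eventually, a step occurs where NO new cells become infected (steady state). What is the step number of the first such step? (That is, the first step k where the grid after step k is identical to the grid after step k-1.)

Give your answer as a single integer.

Answer: 8

Derivation:
Step 0 (initial): 2 infected
Step 1: +6 new -> 8 infected
Step 2: +9 new -> 17 infected
Step 3: +5 new -> 22 infected
Step 4: +4 new -> 26 infected
Step 5: +3 new -> 29 infected
Step 6: +2 new -> 31 infected
Step 7: +1 new -> 32 infected
Step 8: +0 new -> 32 infected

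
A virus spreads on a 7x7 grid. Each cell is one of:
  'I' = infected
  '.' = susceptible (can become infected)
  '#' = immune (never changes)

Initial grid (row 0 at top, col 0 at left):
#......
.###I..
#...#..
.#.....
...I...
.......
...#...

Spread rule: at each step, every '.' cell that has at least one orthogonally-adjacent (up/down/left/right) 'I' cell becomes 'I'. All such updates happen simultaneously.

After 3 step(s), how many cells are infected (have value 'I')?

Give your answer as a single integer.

Answer: 30

Derivation:
Step 0 (initial): 2 infected
Step 1: +6 new -> 8 infected
Step 2: +11 new -> 19 infected
Step 3: +11 new -> 30 infected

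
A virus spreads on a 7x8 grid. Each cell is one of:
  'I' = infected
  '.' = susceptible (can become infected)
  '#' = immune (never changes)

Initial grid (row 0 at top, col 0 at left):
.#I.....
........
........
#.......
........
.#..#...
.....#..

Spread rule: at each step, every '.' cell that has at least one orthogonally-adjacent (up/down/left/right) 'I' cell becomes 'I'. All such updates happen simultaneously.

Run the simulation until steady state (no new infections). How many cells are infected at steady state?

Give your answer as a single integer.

Step 0 (initial): 1 infected
Step 1: +2 new -> 3 infected
Step 2: +4 new -> 7 infected
Step 3: +6 new -> 13 infected
Step 4: +8 new -> 21 infected
Step 5: +7 new -> 28 infected
Step 6: +7 new -> 35 infected
Step 7: +6 new -> 41 infected
Step 8: +5 new -> 46 infected
Step 9: +2 new -> 48 infected
Step 10: +2 new -> 50 infected
Step 11: +1 new -> 51 infected
Step 12: +0 new -> 51 infected

Answer: 51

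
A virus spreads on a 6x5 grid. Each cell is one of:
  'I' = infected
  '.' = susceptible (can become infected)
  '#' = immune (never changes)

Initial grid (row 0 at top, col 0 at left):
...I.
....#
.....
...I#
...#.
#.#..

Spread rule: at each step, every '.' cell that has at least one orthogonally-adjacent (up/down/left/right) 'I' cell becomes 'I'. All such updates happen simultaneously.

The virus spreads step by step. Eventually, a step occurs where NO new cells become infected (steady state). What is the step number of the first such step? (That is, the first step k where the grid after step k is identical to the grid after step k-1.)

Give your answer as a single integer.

Answer: 5

Derivation:
Step 0 (initial): 2 infected
Step 1: +5 new -> 7 infected
Step 2: +6 new -> 13 infected
Step 3: +5 new -> 18 infected
Step 4: +4 new -> 22 infected
Step 5: +0 new -> 22 infected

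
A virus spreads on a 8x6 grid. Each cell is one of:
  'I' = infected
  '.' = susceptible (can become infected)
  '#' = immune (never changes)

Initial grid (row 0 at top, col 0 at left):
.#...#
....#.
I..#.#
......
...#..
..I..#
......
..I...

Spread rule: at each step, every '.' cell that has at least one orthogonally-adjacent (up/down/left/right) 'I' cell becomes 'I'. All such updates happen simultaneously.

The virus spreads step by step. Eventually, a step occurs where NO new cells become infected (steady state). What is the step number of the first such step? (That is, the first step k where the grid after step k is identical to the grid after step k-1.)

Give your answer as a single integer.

Step 0 (initial): 3 infected
Step 1: +9 new -> 12 infected
Step 2: +13 new -> 25 infected
Step 3: +6 new -> 31 infected
Step 4: +5 new -> 36 infected
Step 5: +3 new -> 39 infected
Step 6: +1 new -> 40 infected
Step 7: +0 new -> 40 infected

Answer: 7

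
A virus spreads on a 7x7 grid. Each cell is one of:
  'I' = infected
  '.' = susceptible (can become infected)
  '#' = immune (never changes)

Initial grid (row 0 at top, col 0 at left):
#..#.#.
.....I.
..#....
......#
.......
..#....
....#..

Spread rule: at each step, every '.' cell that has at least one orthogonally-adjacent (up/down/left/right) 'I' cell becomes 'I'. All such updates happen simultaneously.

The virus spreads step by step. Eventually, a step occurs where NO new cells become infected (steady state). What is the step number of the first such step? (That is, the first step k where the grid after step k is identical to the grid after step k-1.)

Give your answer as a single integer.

Step 0 (initial): 1 infected
Step 1: +3 new -> 4 infected
Step 2: +6 new -> 10 infected
Step 3: +4 new -> 14 infected
Step 4: +6 new -> 20 infected
Step 5: +8 new -> 28 infected
Step 6: +5 new -> 33 infected
Step 7: +3 new -> 36 infected
Step 8: +3 new -> 39 infected
Step 9: +2 new -> 41 infected
Step 10: +1 new -> 42 infected
Step 11: +0 new -> 42 infected

Answer: 11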